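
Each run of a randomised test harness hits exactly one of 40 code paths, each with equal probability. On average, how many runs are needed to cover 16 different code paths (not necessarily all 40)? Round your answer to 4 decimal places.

20.1034

With k distinct code paths already seen, the next new one arrives after an expected 40/(40-k) runs.
Sum over k = 0,...,15: E = 40/40 + 40/39 + 40/38 + ... + 40/26 + 40/25 = 20.10339.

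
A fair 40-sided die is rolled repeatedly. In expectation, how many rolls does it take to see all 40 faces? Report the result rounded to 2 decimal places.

171.14

After k distinct faces have appeared, the next roll gives a new one with probability (40-k)/40, so the expected wait for the (k+1)-th is 40/(40-k).
E[T] = 40/40 + 40/39 + 40/38 + ... + 40/2 + 40/1 = 40·H_{40}.
H_{40} = 4.279, so E[T] = 171.142.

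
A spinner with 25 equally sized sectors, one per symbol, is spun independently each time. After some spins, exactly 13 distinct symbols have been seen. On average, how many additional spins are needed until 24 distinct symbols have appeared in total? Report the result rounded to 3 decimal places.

The wait to go from k to k+1 distinct symbols is geometric with mean 25/(25-k).
Sum over k = 13,...,23: E = 25/12 + 25/11 + 25/10 + ... + 25/3 + 25/2 = 52.5803.

52.580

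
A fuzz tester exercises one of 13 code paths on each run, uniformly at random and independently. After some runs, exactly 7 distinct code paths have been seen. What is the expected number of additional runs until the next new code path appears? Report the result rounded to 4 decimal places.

2.1667

Each run yields a new code path with probability (13-7)/13 = 6/13, so the wait is geometric with mean 13/6.
E = 13/6 = 2.16667.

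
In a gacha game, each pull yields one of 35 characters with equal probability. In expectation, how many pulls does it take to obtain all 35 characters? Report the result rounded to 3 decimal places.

Split into phases: going from k distinct to k+1 distinct takes on average 35/(35-k) pulls.
E[T] = 35/35 + 35/34 + 35/33 + ... + 35/2 + 35/1 = 35·H_{35}.
H_{35} = 4.1468, so E[T] = 145.1373.

145.137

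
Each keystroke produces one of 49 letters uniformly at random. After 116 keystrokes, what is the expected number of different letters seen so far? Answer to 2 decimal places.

For each letter, P(seen in 116 keystrokes) = 1 - (48/49)^116 = 0.909.
By linearity of expectation, E[distinct seen] = 49·(1 - (48/49)^116) = 44.518.

44.52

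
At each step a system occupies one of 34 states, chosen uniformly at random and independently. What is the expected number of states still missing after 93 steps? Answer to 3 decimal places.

2.117

For each state, P(unseen after 93) = (33/34)^93 = 0.0623.
By linearity of expectation, E[unseen] = 34·(33/34)^93 = 2.1171.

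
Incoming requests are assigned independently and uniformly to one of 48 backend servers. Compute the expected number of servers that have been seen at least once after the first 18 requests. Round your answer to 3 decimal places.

15.141

For each server, P(seen in 18 requests) = 1 - (47/48)^18 = 0.3154.
By linearity of expectation, E[distinct seen] = 48·(1 - (47/48)^18) = 15.1405.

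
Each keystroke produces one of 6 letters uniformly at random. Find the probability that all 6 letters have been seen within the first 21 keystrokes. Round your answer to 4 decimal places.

Let A_i be the event that letter i is missing after 21 keystrokes. By inclusion–exclusion on the A_i,
P(all seen) = Σ_{j=0}^{6} (-1)^j C(6,j)((6-j)/6)^21
= 1.00000 - 0.13042 + 0.00301 - 0.00001 + 0.00000 - 0.00000 + 0.00000
= 0.87258.

0.8726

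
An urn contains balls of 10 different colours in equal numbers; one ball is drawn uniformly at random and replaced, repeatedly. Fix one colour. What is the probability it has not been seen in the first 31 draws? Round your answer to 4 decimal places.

On each draw the fixed colour fails to appear with probability 9/10.
P(still missing after 31) = (9/10)^31 = 0.03815.

0.0382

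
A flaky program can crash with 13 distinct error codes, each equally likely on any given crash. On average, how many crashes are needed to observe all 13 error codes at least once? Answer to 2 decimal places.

After k distinct error codes have appeared, the next crash gives a new one with probability (13-k)/13, so the expected wait for the (k+1)-th is 13/(13-k).
E[T] = 13/13 + 13/12 + 13/11 + ... + 13/2 + 13/1 = 13·H_{13}.
H_{13} = 3.180, so E[T] = 41.342.

41.34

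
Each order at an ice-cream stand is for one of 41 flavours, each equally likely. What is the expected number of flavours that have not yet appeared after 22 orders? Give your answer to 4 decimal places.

For each flavour, P(unseen after 22) = (40/41)^22 = 0.58086.
By linearity of expectation, E[unseen] = 41·(40/41)^22 = 23.81545.

23.8155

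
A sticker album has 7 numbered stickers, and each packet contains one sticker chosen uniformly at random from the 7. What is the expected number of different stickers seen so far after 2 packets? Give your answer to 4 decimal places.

1.8571

For each sticker, P(seen in 2 packets) = 1 - (6/7)^2 = 0.26531.
By linearity of expectation, E[distinct seen] = 7·(1 - (6/7)^2) = 1.85714.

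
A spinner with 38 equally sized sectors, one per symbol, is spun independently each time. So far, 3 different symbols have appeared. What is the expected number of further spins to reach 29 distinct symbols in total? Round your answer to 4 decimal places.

50.0769

With k distinct symbols already seen, the next new one takes an expected 38/(38-k) spins.
Sum over k = 3,...,28: E = 38/35 + 38/34 + 38/33 + ... + 38/11 + 38/10 = 50.07690.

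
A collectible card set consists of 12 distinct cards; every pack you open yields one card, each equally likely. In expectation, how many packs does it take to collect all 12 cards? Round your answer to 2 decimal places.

Split into phases: going from k distinct to k+1 distinct takes on average 12/(12-k) packs.
E[T] = 12/12 + 12/11 + 12/10 + ... + 12/2 + 12/1 = 12·H_{12}.
H_{12} = 3.103, so E[T] = 37.239.

37.24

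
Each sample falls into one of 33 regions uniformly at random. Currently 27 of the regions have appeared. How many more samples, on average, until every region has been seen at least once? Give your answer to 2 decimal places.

With k distinct regions already seen, the next new one takes an expected 33/(33-k) samples.
Sum over k = 27,...,32: E = 33/6 + 33/5 + 33/4 + 33/3 + 33/2 + 33/1 = 80.850.

80.85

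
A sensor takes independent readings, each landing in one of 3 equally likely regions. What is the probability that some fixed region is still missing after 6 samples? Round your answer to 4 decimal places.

Each sample misses the fixed region with probability (3-1)/3 = 2/3, independently.
P(still missing after 6) = (2/3)^6 = 0.08779.

0.0878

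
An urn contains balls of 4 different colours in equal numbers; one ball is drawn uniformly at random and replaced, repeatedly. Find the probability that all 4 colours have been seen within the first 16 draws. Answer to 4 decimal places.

By inclusion–exclusion over which colours are missing,
P(all seen) = Σ_{j=0}^{4} (-1)^j C(4,j)((4-j)/4)^16
= 1.00000 - 0.04009 + 0.00009 - 0.00000 + 0.00000
= 0.96000.

0.9600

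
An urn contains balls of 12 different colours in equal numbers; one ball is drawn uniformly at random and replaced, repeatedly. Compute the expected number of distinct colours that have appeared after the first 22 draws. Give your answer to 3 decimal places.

10.231

For each colour, P(seen in 22 draws) = 1 - (11/12)^22 = 0.8525.
By linearity of expectation, E[distinct seen] = 12·(1 - (11/12)^22) = 10.2306.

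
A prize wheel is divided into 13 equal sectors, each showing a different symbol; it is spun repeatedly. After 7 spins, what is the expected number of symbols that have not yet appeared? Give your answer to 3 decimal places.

7.423

For each symbol, P(unseen after 7) = (12/13)^7 = 0.5710.
By linearity of expectation, E[unseen] = 13·(12/13)^7 = 7.4235.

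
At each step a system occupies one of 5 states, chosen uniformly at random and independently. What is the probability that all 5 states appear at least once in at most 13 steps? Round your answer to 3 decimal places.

Let A_i be the event that state i is missing after 13 steps. By inclusion–exclusion on the A_i,
P(all seen) = Σ_{j=0}^{5} (-1)^j C(5,j)((5-j)/5)^13
= 1.0000 - 0.2749 + 0.0131 - 0.0001 + 0.0000 - 0.0000
= 0.7381.

0.738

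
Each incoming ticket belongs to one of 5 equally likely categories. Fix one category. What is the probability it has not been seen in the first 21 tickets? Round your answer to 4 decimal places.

Each ticket misses the fixed category with probability (5-1)/5 = 4/5, independently.
P(still missing after 21) = (4/5)^21 = 0.00922.

0.0092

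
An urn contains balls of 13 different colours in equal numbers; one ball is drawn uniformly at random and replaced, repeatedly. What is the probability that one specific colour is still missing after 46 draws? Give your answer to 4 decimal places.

0.0252

On each draw the fixed colour fails to appear with probability 12/13.
P(still missing after 46) = (12/13)^46 = 0.02517.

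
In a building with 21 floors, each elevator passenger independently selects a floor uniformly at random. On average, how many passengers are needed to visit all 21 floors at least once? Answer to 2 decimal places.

After k distinct floors have appeared, the next passenger gives a new one with probability (21-k)/21, so the expected wait for the (k+1)-th is 21/(21-k).
E[T] = 21/21 + 21/20 + 21/19 + ... + 21/2 + 21/1 = 21·H_{21}.
H_{21} = 3.645, so E[T] = 76.553.

76.55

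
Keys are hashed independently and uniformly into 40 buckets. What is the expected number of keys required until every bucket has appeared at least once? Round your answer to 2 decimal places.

171.14

After k distinct buckets have appeared, the next key gives a new one with probability (40-k)/40, so the expected wait for the (k+1)-th is 40/(40-k).
E[T] = 40/40 + 40/39 + 40/38 + ... + 40/2 + 40/1 = 40·H_{40}.
H_{40} = 4.279, so E[T] = 171.142.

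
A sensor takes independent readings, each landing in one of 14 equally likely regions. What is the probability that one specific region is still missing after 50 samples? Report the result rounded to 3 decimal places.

On each sample the fixed region fails to appear with probability 13/14.
P(still missing after 50) = (13/14)^50 = 0.0246.

0.025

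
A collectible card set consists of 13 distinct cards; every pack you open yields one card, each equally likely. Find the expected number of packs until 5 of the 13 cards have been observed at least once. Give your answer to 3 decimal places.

6.010

With k distinct cards already seen, the next new one arrives after an expected 13/(13-k) packs.
Sum over k = 0,...,4: E = 13/13 + 13/12 + 13/11 + 13/10 + 13/9 = 6.0096.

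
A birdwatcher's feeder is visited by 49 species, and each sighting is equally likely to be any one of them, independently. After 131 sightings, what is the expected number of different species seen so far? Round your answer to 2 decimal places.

For each species, P(seen in 131 sightings) = 1 - (48/49)^131 = 0.933.
By linearity of expectation, E[distinct seen] = 49·(1 - (48/49)^131) = 45.711.

45.71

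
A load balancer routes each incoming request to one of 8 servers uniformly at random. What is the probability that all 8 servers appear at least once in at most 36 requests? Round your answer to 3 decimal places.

By inclusion–exclusion over which servers are missing,
P(all seen) = Σ_{j=0}^{8} (-1)^j C(8,j)((8-j)/8)^36
= 1.0000 - 0.0654 + 0.0009 - 0.0000 + 0.0000 - 0.0000 + 0.0000 - 0.0000 + 0.0000
= 0.9355.

0.936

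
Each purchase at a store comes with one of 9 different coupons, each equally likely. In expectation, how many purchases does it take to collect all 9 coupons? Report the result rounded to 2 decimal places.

The wait to go from k to k+1 distinct coupons is geometric with mean 9/(9-k).
E[T] = 9/9 + 9/8 + 9/7 + ... + 9/2 + 9/1 = 9·H_{9}.
H_{9} = 2.829, so E[T] = 25.461.

25.46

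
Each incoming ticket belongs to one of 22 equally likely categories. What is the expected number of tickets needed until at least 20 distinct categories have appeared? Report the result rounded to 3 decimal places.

With k distinct categories already seen, the next new one arrives after an expected 22/(22-k) tickets.
Sum over k = 0,...,19: E = 22/22 + 22/21 + 22/20 + ... + 22/4 + 22/3 = 48.1979.

48.198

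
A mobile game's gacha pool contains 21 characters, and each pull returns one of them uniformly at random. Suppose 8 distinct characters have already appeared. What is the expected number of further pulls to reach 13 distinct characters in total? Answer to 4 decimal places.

From k distinct to k+1 distinct takes on average 21/(21-k) pulls.
Sum over k = 8,...,12: E = 21/13 + 21/12 + 21/11 + 21/10 + 21/9 = 9.70781.

9.7078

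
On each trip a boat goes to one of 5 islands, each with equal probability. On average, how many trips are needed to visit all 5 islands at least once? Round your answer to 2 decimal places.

11.42

The wait to go from k to k+1 distinct islands is geometric with mean 5/(5-k).
E[T] = 5/5 + 5/4 + 5/3 + 5/2 + 5/1 = 5·H_{5}.
H_{5} = 2.283, so E[T] = 11.417.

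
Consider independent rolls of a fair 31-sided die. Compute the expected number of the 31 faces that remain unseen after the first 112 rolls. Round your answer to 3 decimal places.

For each face, P(unseen after 112) = (30/31)^112 = 0.0254.
By linearity of expectation, E[unseen] = 31·(30/31)^112 = 0.7878.

0.788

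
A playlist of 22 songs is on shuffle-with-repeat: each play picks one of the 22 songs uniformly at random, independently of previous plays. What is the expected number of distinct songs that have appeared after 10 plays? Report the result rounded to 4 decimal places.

8.1838

For each song, P(seen in 10 plays) = 1 - (21/22)^10 = 0.37199.
By linearity of expectation, E[distinct seen] = 22·(1 - (21/22)^10) = 8.18379.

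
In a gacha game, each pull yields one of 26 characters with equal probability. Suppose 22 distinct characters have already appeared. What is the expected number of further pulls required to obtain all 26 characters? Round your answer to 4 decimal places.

54.1667

From k distinct to k+1 distinct takes on average 26/(26-k) pulls.
Sum over k = 22,...,25: E = 26/4 + 26/3 + 26/2 + 26/1 = 54.16667.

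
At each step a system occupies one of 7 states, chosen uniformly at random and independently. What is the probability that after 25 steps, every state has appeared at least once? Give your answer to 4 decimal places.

0.8562

By inclusion–exclusion over which states are missing,
P(all seen) = Σ_{j=0}^{7} (-1)^j C(7,j)((7-j)/7)^25
= 1.00000 - 0.14840 + 0.00467 - 0.00003 + 0.00000 - 0.00000 + 0.00000 - 0.00000
= 0.85624.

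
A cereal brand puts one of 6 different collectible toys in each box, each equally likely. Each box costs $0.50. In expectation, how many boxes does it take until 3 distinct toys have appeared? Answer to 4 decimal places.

With k distinct toys already seen, the next new one arrives after an expected 6/(6-k) boxes.
Sum over k = 0,...,2: E = 6/6 + 6/5 + 6/4 = 3.70000.

3.7000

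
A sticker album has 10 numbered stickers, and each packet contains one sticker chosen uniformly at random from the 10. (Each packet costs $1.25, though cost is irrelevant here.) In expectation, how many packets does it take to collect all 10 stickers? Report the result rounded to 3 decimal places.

29.290

The wait to go from k to k+1 distinct stickers is geometric with mean 10/(10-k).
E[T] = 10/10 + 10/9 + 10/8 + ... + 10/2 + 10/1 = 10·H_{10}.
H_{10} = 2.9290, so E[T] = 29.2897.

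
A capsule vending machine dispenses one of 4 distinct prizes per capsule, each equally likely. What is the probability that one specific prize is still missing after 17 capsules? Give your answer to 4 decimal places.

Each capsule misses the fixed prize with probability (4-1)/4 = 3/4, independently.
P(still missing after 17) = (3/4)^17 = 0.00752.

0.0075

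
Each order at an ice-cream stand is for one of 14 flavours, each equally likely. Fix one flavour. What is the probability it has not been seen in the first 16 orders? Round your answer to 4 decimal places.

0.3055

Each order misses the fixed flavour with probability (14-1)/14 = 13/14, independently.
P(still missing after 16) = (13/14)^16 = 0.30552.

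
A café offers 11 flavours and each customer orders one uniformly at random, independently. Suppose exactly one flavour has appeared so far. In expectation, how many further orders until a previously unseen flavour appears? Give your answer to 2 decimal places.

Each order yields a new flavour with probability (11-1)/11 = 10/11, so the wait is geometric with mean 11/10.
E = 11/10 = 1.100.

1.10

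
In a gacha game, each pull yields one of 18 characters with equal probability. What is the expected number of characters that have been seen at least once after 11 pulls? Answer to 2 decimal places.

8.40

For each character, P(seen in 11 pulls) = 1 - (17/18)^11 = 0.467.
By linearity of expectation, E[distinct seen] = 18·(1 - (17/18)^11) = 8.401.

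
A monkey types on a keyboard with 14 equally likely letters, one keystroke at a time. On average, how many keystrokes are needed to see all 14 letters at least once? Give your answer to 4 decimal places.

Split into phases: going from k distinct to k+1 distinct takes on average 14/(14-k) keystrokes.
E[T] = 14/14 + 14/13 + 14/12 + ... + 14/2 + 14/1 = 14·H_{14}.
H_{14} = 3.25156, so E[T] = 45.52187.

45.5219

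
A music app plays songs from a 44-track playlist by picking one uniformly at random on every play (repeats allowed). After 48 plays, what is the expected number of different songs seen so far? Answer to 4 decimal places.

For each song, P(seen in 48 plays) = 1 - (43/44)^48 = 0.66829.
By linearity of expectation, E[distinct seen] = 44·(1 - (43/44)^48) = 29.40480.

29.4048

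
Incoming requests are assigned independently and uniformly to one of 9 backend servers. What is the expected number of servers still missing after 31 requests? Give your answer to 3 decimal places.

0.234

For each server, P(unseen after 31) = (8/9)^31 = 0.0260.
By linearity of expectation, E[unseen] = 9·(8/9)^31 = 0.2336.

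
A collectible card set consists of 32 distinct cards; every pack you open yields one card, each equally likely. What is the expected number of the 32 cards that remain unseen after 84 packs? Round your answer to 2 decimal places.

For each card, P(unseen after 84) = (31/32)^84 = 0.069.
By linearity of expectation, E[unseen] = 32·(31/32)^84 = 2.223.

2.22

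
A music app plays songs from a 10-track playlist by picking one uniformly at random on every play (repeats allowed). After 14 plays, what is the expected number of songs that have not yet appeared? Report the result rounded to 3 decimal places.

2.288

For each song, P(unseen after 14) = (9/10)^14 = 0.2288.
By linearity of expectation, E[unseen] = 10·(9/10)^14 = 2.2877.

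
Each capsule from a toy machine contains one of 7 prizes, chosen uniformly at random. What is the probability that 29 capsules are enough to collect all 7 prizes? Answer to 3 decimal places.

0.921

Let A_i be the event that prize i is missing after 29 capsules. By inclusion–exclusion on the A_i,
P(all seen) = Σ_{j=0}^{7} (-1)^j C(7,j)((7-j)/7)^29
= 1.0000 - 0.0801 + 0.0012 - 0.0000 + 0.0000 - 0.0000 + 0.0000 - 0.0000
= 0.9211.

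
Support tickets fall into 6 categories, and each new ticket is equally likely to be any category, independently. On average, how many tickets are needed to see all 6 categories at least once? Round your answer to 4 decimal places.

After k distinct categories have appeared, the next ticket gives a new one with probability (6-k)/6, so the expected wait for the (k+1)-th is 6/(6-k).
E[T] = 6/6 + 6/5 + 6/4 + 6/3 + 6/2 + 6/1 = 6·H_{6}.
H_{6} = 2.45000, so E[T] = 14.70000.

14.7000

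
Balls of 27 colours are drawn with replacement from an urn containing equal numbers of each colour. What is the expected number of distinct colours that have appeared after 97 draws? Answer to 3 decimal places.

For each colour, P(seen in 97 draws) = 1 - (26/27)^97 = 0.9743.
By linearity of expectation, E[distinct seen] = 27·(1 - (26/27)^97) = 26.3058.

26.306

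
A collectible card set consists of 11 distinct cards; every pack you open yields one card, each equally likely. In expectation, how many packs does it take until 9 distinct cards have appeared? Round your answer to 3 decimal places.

Going from k to k+1 distinct takes a geometric number of packs with mean 11/(11-k).
Sum over k = 0,...,8: E = 11/11 + 11/10 + 11/9 + ... + 11/4 + 11/3 = 16.7187.

16.719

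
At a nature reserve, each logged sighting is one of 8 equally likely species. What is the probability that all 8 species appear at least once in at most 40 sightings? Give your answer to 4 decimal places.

0.9620

By inclusion–exclusion over which species are missing,
P(all seen) = Σ_{j=0}^{8} (-1)^j C(8,j)((8-j)/8)^40
= 1.00000 - 0.03832 + 0.00028 - 0.00000 + 0.00000 - 0.00000 + 0.00000 - 0.00000 + 0.00000
= 0.96196.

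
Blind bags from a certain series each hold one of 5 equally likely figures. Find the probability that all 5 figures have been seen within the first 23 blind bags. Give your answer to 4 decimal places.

By inclusion–exclusion over which figures are missing,
P(all seen) = Σ_{j=0}^{5} (-1)^j C(5,j)((5-j)/5)^23
= 1.00000 - 0.02951 + 0.00008 - 0.00000 + 0.00000 - 0.00000
= 0.97056.

0.9706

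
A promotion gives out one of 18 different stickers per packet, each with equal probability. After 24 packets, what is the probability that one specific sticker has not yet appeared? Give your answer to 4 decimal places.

On each packet the fixed sticker fails to appear with probability 17/18.
P(still missing after 24) = (17/18)^24 = 0.25365.

0.2536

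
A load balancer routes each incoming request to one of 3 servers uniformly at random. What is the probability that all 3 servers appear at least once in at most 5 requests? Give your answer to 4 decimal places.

By inclusion–exclusion over which servers are missing,
P(all seen) = Σ_{j=0}^{3} (-1)^j C(3,j)((3-j)/3)^5
= 1.00000 - 0.39506 + 0.01235 - 0.00000
= 0.61728.

0.6173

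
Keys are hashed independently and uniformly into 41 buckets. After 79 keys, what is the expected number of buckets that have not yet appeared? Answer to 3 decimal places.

For each bucket, P(unseen after 79) = (40/41)^79 = 0.1422.
By linearity of expectation, E[unseen] = 41·(40/41)^79 = 5.8291.

5.829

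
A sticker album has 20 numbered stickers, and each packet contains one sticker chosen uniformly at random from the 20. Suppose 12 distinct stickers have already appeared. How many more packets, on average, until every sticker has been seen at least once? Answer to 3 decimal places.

54.357

With k distinct stickers already seen, the next new one takes an expected 20/(20-k) packets.
Sum over k = 12,...,19: E = 20/8 + 20/7 + 20/6 + ... + 20/2 + 20/1 = 54.3571.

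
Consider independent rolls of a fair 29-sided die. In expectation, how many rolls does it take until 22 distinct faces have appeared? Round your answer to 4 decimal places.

Going from k to k+1 distinct takes a geometric number of rolls with mean 29/(29-k).
Sum over k = 0,...,21: E = 29/29 + 29/28 + 29/27 + ... + 29/9 + 29/8 = 39.69510.

39.6951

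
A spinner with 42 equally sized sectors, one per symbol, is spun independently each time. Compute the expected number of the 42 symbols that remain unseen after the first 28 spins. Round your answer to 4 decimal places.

21.3903

For each symbol, P(unseen after 28) = (41/42)^28 = 0.50929.
By linearity of expectation, E[unseen] = 42·(41/42)^28 = 21.39031.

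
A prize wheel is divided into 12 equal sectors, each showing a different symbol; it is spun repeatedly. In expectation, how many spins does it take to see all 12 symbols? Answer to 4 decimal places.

37.2385

After k distinct symbols have appeared, the next spin gives a new one with probability (12-k)/12, so the expected wait for the (k+1)-th is 12/(12-k).
E[T] = 12/12 + 12/11 + 12/10 + ... + 12/2 + 12/1 = 12·H_{12}.
H_{12} = 3.10321, so E[T] = 37.23853.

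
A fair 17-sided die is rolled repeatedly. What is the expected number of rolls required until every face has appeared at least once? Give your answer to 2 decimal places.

The wait to go from k to k+1 distinct faces is geometric with mean 17/(17-k).
E[T] = 17/17 + 17/16 + 17/15 + ... + 17/2 + 17/1 = 17·H_{17}.
H_{17} = 3.440, so E[T] = 58.472.

58.47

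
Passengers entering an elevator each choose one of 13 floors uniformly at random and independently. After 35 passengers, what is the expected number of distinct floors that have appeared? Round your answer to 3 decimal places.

12.211

For each floor, P(seen in 35 passengers) = 1 - (12/13)^35 = 0.9393.
By linearity of expectation, E[distinct seen] = 13·(1 - (12/13)^35) = 12.2106.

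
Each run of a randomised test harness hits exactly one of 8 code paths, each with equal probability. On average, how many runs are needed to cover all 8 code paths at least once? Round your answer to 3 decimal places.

After k distinct code paths have appeared, the next run gives a new one with probability (8-k)/8, so the expected wait for the (k+1)-th is 8/(8-k).
E[T] = 8/8 + 8/7 + 8/6 + ... + 8/2 + 8/1 = 8·H_{8}.
H_{8} = 2.7179, so E[T] = 21.7429.

21.743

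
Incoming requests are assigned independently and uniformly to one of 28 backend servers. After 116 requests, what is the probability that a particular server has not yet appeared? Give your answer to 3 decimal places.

On each request the fixed server fails to appear with probability 27/28.
P(still missing after 116) = (27/28)^116 = 0.0147.

0.015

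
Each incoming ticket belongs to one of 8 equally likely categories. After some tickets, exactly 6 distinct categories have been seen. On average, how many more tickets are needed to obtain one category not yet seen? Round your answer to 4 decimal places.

4.0000

The number of tickets until the next new category is geometric with success probability 2/8, so its mean is 8/2.
E = 8/2 = 4.00000.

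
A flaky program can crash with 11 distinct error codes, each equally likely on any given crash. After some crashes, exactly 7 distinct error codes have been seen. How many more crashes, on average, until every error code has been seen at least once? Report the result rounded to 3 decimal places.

22.917

With k distinct error codes already seen, the next new one takes an expected 11/(11-k) crashes.
Sum over k = 7,...,10: E = 11/4 + 11/3 + 11/2 + 11/1 = 22.9167.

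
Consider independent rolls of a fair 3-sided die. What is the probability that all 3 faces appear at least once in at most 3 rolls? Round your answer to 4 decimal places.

0.2222

By inclusion–exclusion over which faces are missing,
P(all seen) = Σ_{j=0}^{3} (-1)^j C(3,j)((3-j)/3)^3
= 1.00000 - 0.88889 + 0.11111 - 0.00000
= 0.22222.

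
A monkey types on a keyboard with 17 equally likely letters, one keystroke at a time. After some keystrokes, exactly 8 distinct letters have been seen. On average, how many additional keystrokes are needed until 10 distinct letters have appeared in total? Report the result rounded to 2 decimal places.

4.01

With k distinct letters already seen, the next new one takes an expected 17/(17-k) keystrokes.
Sum over k = 8,...,9: E = 17/9 + 17/8 = 4.014.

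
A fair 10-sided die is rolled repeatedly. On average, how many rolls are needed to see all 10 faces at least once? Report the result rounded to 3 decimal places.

29.290

The wait to go from k to k+1 distinct faces is geometric with mean 10/(10-k).
E[T] = 10/10 + 10/9 + 10/8 + ... + 10/2 + 10/1 = 10·H_{10}.
H_{10} = 2.9290, so E[T] = 29.2897.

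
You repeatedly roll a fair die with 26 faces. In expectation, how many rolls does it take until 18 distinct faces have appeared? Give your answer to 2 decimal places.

29.55

Going from k to k+1 distinct takes a geometric number of rolls with mean 26/(26-k).
Sum over k = 0,...,17: E = 26/26 + 26/25 + 26/24 + ... + 26/10 + 26/9 = 29.551.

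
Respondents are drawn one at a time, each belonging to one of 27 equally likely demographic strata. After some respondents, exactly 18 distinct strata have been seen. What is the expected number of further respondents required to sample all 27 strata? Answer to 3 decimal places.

76.382

From k distinct to k+1 distinct takes on average 27/(27-k) respondents.
Sum over k = 18,...,26: E = 27/9 + 27/8 + 27/7 + ... + 27/2 + 27/1 = 76.3821.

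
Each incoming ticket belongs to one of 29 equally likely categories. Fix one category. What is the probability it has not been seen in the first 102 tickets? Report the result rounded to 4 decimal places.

Each ticket misses the fixed category with probability (29-1)/29 = 28/29, independently.
P(still missing after 102) = (28/29)^102 = 0.02789.

0.0279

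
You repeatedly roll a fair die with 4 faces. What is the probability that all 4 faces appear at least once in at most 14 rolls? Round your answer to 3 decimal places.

Let A_i be the event that face i is missing after 14 rolls. By inclusion–exclusion on the A_i,
P(all seen) = Σ_{j=0}^{4} (-1)^j C(4,j)((4-j)/4)^14
= 1.0000 - 0.0713 + 0.0004 - 0.0000 + 0.0000
= 0.9291.

0.929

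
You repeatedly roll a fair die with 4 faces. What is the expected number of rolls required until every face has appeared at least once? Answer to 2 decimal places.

Split into phases: going from k distinct to k+1 distinct takes on average 4/(4-k) rolls.
E[T] = 4/4 + 4/3 + 4/2 + 4/1 = 4·H_{4}.
H_{4} = 2.083, so E[T] = 8.333.

8.33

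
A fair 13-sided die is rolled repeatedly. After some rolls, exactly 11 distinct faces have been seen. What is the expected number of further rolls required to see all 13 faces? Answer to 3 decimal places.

With k distinct faces already seen, the next new one takes an expected 13/(13-k) rolls.
Sum over k = 11,...,12: E = 13/2 + 13/1 = 19.5000.

19.500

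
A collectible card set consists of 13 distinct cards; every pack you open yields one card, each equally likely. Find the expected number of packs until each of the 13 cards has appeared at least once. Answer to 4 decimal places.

Split into phases: going from k distinct to k+1 distinct takes on average 13/(13-k) packs.
E[T] = 13/13 + 13/12 + 13/11 + ... + 13/2 + 13/1 = 13·H_{13}.
H_{13} = 3.18013, so E[T] = 41.34174.

41.3417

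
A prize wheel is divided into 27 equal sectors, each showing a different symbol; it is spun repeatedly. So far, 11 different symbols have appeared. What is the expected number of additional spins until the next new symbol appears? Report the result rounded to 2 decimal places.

1.69

The number of spins until the next new symbol is geometric with success probability 16/27, so its mean is 27/16.
E = 27/16 = 1.688.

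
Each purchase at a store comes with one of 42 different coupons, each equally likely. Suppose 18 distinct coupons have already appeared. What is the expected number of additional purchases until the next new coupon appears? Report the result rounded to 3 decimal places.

Each purchase yields a new coupon with probability (42-18)/42 = 24/42, so the wait is geometric with mean 42/24.
E = 42/24 = 1.7500.

1.750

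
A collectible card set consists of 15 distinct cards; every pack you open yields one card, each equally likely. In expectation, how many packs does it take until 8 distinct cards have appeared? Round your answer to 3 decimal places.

10.881

Going from k to k+1 distinct takes a geometric number of packs with mean 15/(15-k).
Sum over k = 0,...,7: E = 15/15 + 15/14 + 15/13 + ... + 15/9 + 15/8 = 10.8806.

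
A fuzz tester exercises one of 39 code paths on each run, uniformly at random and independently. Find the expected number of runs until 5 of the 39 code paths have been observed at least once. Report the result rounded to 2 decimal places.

5.28

With k distinct code paths already seen, the next new one arrives after an expected 39/(39-k) runs.
Sum over k = 0,...,4: E = 39/39 + 39/38 + 39/37 + 39/36 + 39/35 = 5.278.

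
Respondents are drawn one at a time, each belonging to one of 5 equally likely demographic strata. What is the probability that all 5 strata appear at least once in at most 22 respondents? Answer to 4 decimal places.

By inclusion–exclusion over which strata are missing,
P(all seen) = Σ_{j=0}^{5} (-1)^j C(5,j)((5-j)/5)^22
= 1.00000 - 0.03689 + 0.00013 - 0.00000 + 0.00000 - 0.00000
= 0.96324.

0.9632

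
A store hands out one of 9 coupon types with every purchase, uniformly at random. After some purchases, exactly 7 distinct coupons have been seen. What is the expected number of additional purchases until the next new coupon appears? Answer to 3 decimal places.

4.500

Each purchase yields a new coupon with probability (9-7)/9 = 2/9, so the wait is geometric with mean 9/2.
E = 9/2 = 4.5000.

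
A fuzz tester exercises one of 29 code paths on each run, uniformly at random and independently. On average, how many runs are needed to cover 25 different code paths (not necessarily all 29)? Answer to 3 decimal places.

54.471

Going from k to k+1 distinct takes a geometric number of runs with mean 29/(29-k).
Sum over k = 0,...,24: E = 29/29 + 29/28 + 29/27 + ... + 29/6 + 29/5 = 54.4713.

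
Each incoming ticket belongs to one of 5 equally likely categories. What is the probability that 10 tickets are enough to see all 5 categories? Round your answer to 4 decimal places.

By inclusion–exclusion over which categories are missing,
P(all seen) = Σ_{j=0}^{5} (-1)^j C(5,j)((5-j)/5)^10
= 1.00000 - 0.53687 + 0.06047 - 0.00105 + 0.00000 - 0.00000
= 0.52255.

0.5225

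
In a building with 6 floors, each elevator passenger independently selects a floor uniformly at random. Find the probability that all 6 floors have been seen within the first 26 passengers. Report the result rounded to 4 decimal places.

By inclusion–exclusion over which floors are missing,
P(all seen) = Σ_{j=0}^{6} (-1)^j C(6,j)((6-j)/6)^26
= 1.00000 - 0.05241 + 0.00040 - 0.00000 + 0.00000 - 0.00000 + 0.00000
= 0.94798.

0.9480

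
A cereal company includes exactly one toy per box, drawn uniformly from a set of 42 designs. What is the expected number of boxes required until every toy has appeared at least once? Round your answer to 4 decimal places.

181.7232

Split into phases: going from k distinct to k+1 distinct takes on average 42/(42-k) boxes.
E[T] = 42/42 + 42/41 + 42/40 + ... + 42/2 + 42/1 = 42·H_{42}.
H_{42} = 4.32674, so E[T] = 181.72320.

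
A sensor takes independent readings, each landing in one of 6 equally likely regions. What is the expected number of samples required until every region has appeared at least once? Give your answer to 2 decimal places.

After k distinct regions have appeared, the next sample gives a new one with probability (6-k)/6, so the expected wait for the (k+1)-th is 6/(6-k).
E[T] = 6/6 + 6/5 + 6/4 + 6/3 + 6/2 + 6/1 = 6·H_{6}.
H_{6} = 2.450, so E[T] = 14.700.

14.70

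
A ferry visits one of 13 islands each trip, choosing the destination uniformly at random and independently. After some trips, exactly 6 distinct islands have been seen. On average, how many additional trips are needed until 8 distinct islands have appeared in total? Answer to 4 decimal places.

4.0238

The wait to go from k to k+1 distinct islands is geometric with mean 13/(13-k).
Sum over k = 6,...,7: E = 13/7 + 13/6 = 4.02381.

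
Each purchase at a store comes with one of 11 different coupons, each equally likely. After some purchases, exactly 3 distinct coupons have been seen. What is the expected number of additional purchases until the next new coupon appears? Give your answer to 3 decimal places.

1.375

The number of purchases until the next new coupon is geometric with success probability 8/11, so its mean is 11/8.
E = 11/8 = 1.3750.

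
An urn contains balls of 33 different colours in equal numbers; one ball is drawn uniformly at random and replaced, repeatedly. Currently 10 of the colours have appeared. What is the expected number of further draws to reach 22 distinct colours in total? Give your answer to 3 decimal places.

The wait to go from k to k+1 distinct colours is geometric with mean 33/(33-k).
Sum over k = 10,...,21: E = 33/23 + 33/22 + 33/21 + ... + 33/13 + 33/12 = 23.5757.

23.576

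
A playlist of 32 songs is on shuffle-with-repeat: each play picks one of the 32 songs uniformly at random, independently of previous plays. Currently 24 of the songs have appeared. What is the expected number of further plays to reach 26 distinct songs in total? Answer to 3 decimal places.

8.571

The wait to go from k to k+1 distinct songs is geometric with mean 32/(32-k).
Sum over k = 24,...,25: E = 32/8 + 32/7 = 8.5714.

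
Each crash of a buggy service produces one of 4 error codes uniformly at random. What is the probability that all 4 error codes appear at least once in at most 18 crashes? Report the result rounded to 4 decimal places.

By inclusion–exclusion over which error codes are missing,
P(all seen) = Σ_{j=0}^{4} (-1)^j C(4,j)((4-j)/4)^18
= 1.00000 - 0.02255 + 0.00002 - 0.00000 + 0.00000
= 0.97747.

0.9775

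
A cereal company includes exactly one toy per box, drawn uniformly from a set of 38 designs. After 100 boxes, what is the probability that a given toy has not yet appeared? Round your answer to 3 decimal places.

0.069

Each box misses the fixed toy with probability (38-1)/38 = 37/38, independently.
P(still missing after 100) = (37/38)^100 = 0.0695.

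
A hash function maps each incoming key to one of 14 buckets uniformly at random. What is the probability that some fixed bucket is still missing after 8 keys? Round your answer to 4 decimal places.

0.5527

Each key misses the fixed bucket with probability (14-1)/14 = 13/14, independently.
P(still missing after 8) = (13/14)^8 = 0.55274.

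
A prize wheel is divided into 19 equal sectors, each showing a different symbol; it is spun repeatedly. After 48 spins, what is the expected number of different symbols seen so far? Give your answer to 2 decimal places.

17.58

For each symbol, P(seen in 48 spins) = 1 - (18/19)^48 = 0.925.
By linearity of expectation, E[distinct seen] = 19·(1 - (18/19)^48) = 17.582.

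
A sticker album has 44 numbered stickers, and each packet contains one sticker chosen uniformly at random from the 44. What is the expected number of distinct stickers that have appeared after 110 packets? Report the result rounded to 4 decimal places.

For each sticker, P(seen in 110 packets) = 1 - (43/44)^110 = 0.92025.
By linearity of expectation, E[distinct seen] = 44·(1 - (43/44)^110) = 40.49096.

40.4910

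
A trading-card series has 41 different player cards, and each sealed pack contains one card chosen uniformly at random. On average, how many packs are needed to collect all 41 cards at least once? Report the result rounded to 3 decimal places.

Split into phases: going from k distinct to k+1 distinct takes on average 41/(41-k) packs.
E[T] = 41/41 + 41/40 + 41/39 + ... + 41/2 + 41/1 = 41·H_{41}.
H_{41} = 4.3029, so E[T] = 176.4203.

176.420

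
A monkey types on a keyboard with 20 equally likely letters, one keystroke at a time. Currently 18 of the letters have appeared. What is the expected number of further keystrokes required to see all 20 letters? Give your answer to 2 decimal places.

The wait to go from k to k+1 distinct letters is geometric with mean 20/(20-k).
Sum over k = 18,...,19: E = 20/2 + 20/1 = 30.000.

30.00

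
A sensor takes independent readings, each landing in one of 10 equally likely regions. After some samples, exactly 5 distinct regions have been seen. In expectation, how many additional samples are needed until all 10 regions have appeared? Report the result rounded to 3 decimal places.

The wait to go from k to k+1 distinct regions is geometric with mean 10/(10-k).
Sum over k = 5,...,9: E = 10/5 + 10/4 + 10/3 + 10/2 + 10/1 = 22.8333.

22.833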